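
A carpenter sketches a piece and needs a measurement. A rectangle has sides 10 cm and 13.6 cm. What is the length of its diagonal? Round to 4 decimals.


Shape: rectangle (diagonal via Pythagoras)
Sides: 10 cm and 13.6 cm
Formula: d = sqrt(l^2 + w^2)
l^2 = 100, w^2 = 184.96
l^2 + w^2 = 284.96
d = sqrt(284.96)
d = 16.8808
16.8808 cm


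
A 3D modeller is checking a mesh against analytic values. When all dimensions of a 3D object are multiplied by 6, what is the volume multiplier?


Linear scale factor k = 6
Rule: under a linear scaling by k, volumes scale by k^3.
k^3 = 6 * 6 * 6
k^3 = 36 * 6
k^3 = 216
Volume scales by a factor of 216.
216 (dimensionless)


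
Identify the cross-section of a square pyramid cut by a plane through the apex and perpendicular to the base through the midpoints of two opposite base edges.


Solid: square pyramid
Cutting plane: through the apex and perpendicular to the base through the midpoints of two opposite base edges
Visualize the intersection of the plane with the solid's surface.
The boundary of the cut region is a isosceles triangle.
isosceles triangle


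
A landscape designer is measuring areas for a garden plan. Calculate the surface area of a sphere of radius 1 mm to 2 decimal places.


Shape: sphere
Radius r = 1 mm
Formula: SA = 4 * pi * r^2
r^2 = 1
SA = 4 * pi * 1
SA = 4 * pi
SA = 12.57
12.57 mm^2


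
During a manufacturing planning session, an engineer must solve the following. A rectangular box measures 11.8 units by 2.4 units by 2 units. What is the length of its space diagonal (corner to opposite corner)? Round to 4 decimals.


Shape: rectangular box (space diagonal)
l = 11.8 units, w = 2.4 units, h = 2 units
Visualize: the diagonal of the base, then a right triangle with that diagonal and the height.
Formula: d = sqrt(l^2 + w^2 + h^2)
l^2 + w^2 + h^2 = 139.24 + 5.76 + 4 = 149
d = sqrt(149)
d = 12.2066
12.2066 units


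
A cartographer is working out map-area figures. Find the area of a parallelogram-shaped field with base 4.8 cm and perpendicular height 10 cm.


Shape: parallelogram
Base b = 4.8 cm, Height h = 10 cm
Formula: A = b * h
A = 4.8 * 10
A = 48
48 cm^2


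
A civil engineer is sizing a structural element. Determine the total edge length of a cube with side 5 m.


Shape: cube
Side s = 5 m
A cube has 12 edges, all equal.
Formula: total edge length = 12 * s
Total = 12 * 5
Total = 60
60 m


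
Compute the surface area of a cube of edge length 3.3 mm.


Shape: cube
Side s = 3.3 mm
A cube has 6 square faces.
Formula: SA = 6 * s^2
s^2 = 10.89
SA = 6 * 10.89
SA = 65.34
65.34 mm^2


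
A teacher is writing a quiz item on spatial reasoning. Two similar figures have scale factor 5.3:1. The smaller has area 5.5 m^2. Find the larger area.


Linear scale factor k = 5.3
Original area = 5.5 m^2
Rule: under a linear scaling by k, areas scale by k^2.
k^2 = 5.3^2 = 28.09
New area = 5.5 * 28.09
New area = 154.495
154.495 m^2


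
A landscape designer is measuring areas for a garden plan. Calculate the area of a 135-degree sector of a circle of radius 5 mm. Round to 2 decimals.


Shape: circular sector
Radius r = 5 mm, Angle = 135 degrees
Formula: A = (angle/360) * pi * r^2
r^2 = 25
Fraction of circle = 135/360
A = (135/360) * pi * 25
A = 9.375 * pi
A = 29.45
29.45 mm^2


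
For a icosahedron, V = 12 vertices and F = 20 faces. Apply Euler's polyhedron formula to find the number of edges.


Polyhedron: icosahedron
Euler's formula for convex polyhedra: V - E + F = 2
Given: V = 12 vertices and F = 20 faces
Solve for E:
E = V + F - 2 = 12 + 20 - 2 = 30
30 edges


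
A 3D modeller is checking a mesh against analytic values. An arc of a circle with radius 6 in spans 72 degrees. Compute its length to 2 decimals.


Shape: circular arc
Radius r = 6 in, Angle = 72 degrees
Formula: L = (angle/360) * 2 * pi * r
2 * pi * r = 12 * pi
L = (72/360) * 12 * pi
L = 2.4 * pi
L = 7.54
7.54 in


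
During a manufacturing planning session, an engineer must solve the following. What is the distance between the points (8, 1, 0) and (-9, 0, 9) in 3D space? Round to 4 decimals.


3D distance between two points
P1 = (8, 1, 0), P2 = (-9, 0, 9)
Formula: d = sqrt((x2-x1)^2 + (y2-y1)^2 + (z2-z1)^2)
dx = -9 - 8 = -17
dy = 0 - 1 = -1
dz = 9 - 0 = 9
dx^2 + dy^2 + dz^2 = 289 + 1 + 81 = 371
d = sqrt(371)
d = 19.2614
19.2614 units


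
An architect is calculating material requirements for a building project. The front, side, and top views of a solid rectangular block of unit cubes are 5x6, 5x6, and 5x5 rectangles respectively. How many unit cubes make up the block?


Orthographic views of a solid rectangular block:
Front view 5 x 6 -> length = 5, height = 6
Side view 5 x 6 -> width = 5, height = 6 (consistent)
Top view 5 x 5 -> confirms length = 5, width = 5
The block is 5 x 5 x 6.
Total unit cubes = 5 * 5 * 6 = 150
150 unit cubes


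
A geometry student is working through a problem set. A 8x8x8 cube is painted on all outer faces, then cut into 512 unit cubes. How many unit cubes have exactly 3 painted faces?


Large cube: 8 x 8 x 8, cut into unit cubes.
Cubes with 3 painted faces are at the corners. A cube always has 8 corners.
Count = 8
8 unit cubes


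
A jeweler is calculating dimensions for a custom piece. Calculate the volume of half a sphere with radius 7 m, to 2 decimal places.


Shape: hemisphere (half of a sphere)
Radius r = 7 m
Formula: V = (1/2) * (4/3) * pi * r^3 = (2/3) * pi * r^3
r^3 = 343
(2/3) * 343 = 228.666667
V = 228.666667 * pi
V = 718.38
718.38 m^3


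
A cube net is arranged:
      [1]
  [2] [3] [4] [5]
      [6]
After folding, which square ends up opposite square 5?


Net: cross layout. Take square 3 as the base (bottom).
Fold the four squares in the horizontal row up around 3: 2 -> left, 4 -> right, 5 wraps to the top.
Fold 1 and 6 up from 3: 1 -> back, 6 -> front.
Opposite pairs are therefore: (1, 6), (2, 4), (3, 5).
Face 5 is opposite face 3.
face 3


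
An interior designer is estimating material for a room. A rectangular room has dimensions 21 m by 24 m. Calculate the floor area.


Shape: rectangle
Length l = 21 m, Width w = 24 m
Formula: A = l * w
A = 21 * 24
A = 504
504 m^2


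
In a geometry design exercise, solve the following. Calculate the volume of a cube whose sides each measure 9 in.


Shape: cube
Side s = 9 in
Formula: V = s^3
V = 9 * 9 * 9
V = 81 * 9
V = 729
729 in^3


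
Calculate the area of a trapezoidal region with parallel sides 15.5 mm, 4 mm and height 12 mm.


Shape: trapezoid
Parallel sides a = 15.5 mm, b = 4 mm; Height h = 12 mm
Formula: A = (a + b) * h / 2
a + b = 15.5 + 4 = 19.5
A = 19.5 * 12 / 2
A = 234 / 2
A = 117
117 mm^2


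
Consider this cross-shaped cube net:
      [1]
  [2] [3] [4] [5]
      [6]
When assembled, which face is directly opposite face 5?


Net: cross layout. Take square 3 as the base (bottom).
Fold the four squares in the horizontal row up around 3: 2 -> left, 4 -> right, 5 wraps to the top.
Fold 1 and 6 up from 3: 1 -> back, 6 -> front.
Opposite pairs are therefore: (1, 6), (2, 4), (3, 5).
Face 5 is opposite face 3.
face 3


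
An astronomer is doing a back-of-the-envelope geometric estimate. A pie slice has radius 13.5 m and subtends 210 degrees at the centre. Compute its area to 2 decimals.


Shape: circular sector
Radius r = 13.5 m, Angle = 210 degrees
Formula: A = (angle/360) * pi * r^2
r^2 = 182.25
Fraction of circle = 210/360
A = (210/360) * pi * 182.25
A = 106.3125 * pi
A = 333.99
333.99 m^2


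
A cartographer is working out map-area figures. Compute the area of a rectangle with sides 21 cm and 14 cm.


Shape: rectangle
Length l = 21 cm, Width w = 14 cm
Formula: A = l * w
A = 21 * 14
A = 294
294 cm^2


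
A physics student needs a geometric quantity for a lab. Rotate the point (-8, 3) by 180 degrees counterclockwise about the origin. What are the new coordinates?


Transformation: rotation about the origin
Original point: (-8, 3)
Rule for 180 deg: (x, y) -> (-x, -y)
Apply: (-8, 3) -> (8, -3)
(8, -3)


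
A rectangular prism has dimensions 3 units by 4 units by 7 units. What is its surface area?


Shape: rectangular prism
l = 3 units, w = 4 units, h = 7 units
Formula: SA = 2(lw + lh + wh)
lw = 12, lh = 21, wh = 28
lw + lh + wh = 61
SA = 2 * 61
SA = 122
122 units^2


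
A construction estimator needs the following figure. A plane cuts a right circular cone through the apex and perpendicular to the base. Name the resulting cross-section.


Solid: right circular cone
Cutting plane: through the apex and perpendicular to the base
Visualize the intersection of the plane with the solid's surface.
The boundary of the cut region is a isosceles triangle.
isosceles triangle


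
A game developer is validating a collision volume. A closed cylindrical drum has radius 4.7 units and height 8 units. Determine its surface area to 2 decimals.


Shape: closed cylinder
Radius r = 4.7 units, Height h = 8 units
Formula: SA = 2*pi*r^2 + 2*pi*r*h = 2*pi*r*(r + h)
r + h = 12.7
2 * r * (r + h) = 2 * 4.7 * 12.7 = 119.38
SA = 119.38 * pi
SA = 375.04
375.04 units^2


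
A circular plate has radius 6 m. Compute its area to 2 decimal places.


Shape: circle
Radius r = 6 m
Formula: A = pi * r^2
r^2 = 6^2 = 36
A = pi * 36
A = 113.1
113.1 m^2


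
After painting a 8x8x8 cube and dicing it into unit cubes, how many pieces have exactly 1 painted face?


Large cube: 8 x 8 x 8, cut into unit cubes.
n = 8, so n - 2 = 6
Cubes with 1 painted face lie in the interior of each face.
A cube has 6 faces; each contributes (n - 2)^2 = 36 such cubes.
Count = 6 * 36 = 216
216 unit cubes


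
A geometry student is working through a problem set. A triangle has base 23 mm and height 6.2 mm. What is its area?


Shape: triangle
Base b = 23 mm, Height h = 6.2 mm
Formula: A = (1/2) * b * h
A = 0.5 * 23 * 6.2
A = 0.5 * 142.6
A = 71.3
71.3 mm^2


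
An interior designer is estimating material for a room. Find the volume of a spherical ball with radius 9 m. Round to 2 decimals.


Shape: sphere
Radius r = 9 m
Formula: V = (4/3) * pi * r^3
r^3 = 729
(4/3) * 729 = 972
V = 972 * pi
V = 3053.63
3053.63 m^3


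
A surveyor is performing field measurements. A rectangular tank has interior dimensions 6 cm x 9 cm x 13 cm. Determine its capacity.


Shape: rectangular prism
l = 6 cm, w = 9 cm, h = 13 cm
Formula: V = l * w * h
V = 6 * 9 * 13
V = 54 * 13
V = 702
702 cm^3


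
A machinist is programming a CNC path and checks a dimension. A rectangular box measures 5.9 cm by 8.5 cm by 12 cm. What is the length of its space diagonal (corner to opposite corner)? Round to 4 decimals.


Shape: rectangular box (space diagonal)
l = 5.9 cm, w = 8.5 cm, h = 12 cm
Visualize: the diagonal of the base, then a right triangle with that diagonal and the height.
Formula: d = sqrt(l^2 + w^2 + h^2)
l^2 + w^2 + h^2 = 34.81 + 72.25 + 144 = 251.06
d = sqrt(251.06)
d = 15.8449
15.8449 cm


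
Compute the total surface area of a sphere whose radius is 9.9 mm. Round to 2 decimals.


Shape: sphere
Radius r = 9.9 mm
Formula: SA = 4 * pi * r^2
r^2 = 98.01
SA = 4 * pi * 98.01
SA = 392.04 * pi
SA = 1231.63
1231.63 mm^2


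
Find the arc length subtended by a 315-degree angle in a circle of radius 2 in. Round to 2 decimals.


Shape: circular arc
Radius r = 2 in, Angle = 315 degrees
Formula: L = (angle/360) * 2 * pi * r
2 * pi * r = 4 * pi
L = (315/360) * 4 * pi
L = 3.5 * pi
L = 11
11 in


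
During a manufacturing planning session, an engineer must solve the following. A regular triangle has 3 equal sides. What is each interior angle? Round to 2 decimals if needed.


Shape: regular triangle (3 sides)
Formula: interior angle = (n - 2) * 180 / n
(n - 2) = 1
(n - 2) * 180 = 180
angle = 180 / 3
angle = 60
60 degrees


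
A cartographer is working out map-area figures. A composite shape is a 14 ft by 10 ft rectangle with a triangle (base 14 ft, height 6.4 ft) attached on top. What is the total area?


Composite shape: rectangle + triangle
Rectangle area = 14 * 10 = 140
Triangle area = 0.5 * 14 * 6.4 = 44.8
Total = 140 + 44.8
Total = 184.8
184.8 ft^2


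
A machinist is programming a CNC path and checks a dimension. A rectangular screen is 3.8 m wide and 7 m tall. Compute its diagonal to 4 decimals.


Shape: rectangle (diagonal via Pythagoras)
Sides: 3.8 m and 7 m
Formula: d = sqrt(l^2 + w^2)
l^2 = 14.44, w^2 = 49
l^2 + w^2 = 63.44
d = sqrt(63.44)
d = 7.9649
7.9649 m


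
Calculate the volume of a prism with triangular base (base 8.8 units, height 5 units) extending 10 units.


Shape: triangular prism
Triangle base = 8.8 units, triangle height = 5 units, prism length L = 10 units
Formula: V = (1/2 * b * h_tri) * L
Cross-section area = 0.5 * 8.8 * 5 = 22
V = 22 * 10
V = 220
220 units^3


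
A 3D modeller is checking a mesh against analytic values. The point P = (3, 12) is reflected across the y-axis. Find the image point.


Transformation: reflection
Original point: (3, 12)
Rule for reflection over the y-axis: (x, y) -> (-x, y)
Apply: (3, 12) -> (-3, 12)
(-3, 12)


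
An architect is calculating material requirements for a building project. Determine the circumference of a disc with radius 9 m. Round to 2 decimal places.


Shape: circle
Radius r = 9 m
Formula: C = 2 * pi * r
C = 2 * pi * 9
C = 18 * pi
C = 56.55
56.55 m


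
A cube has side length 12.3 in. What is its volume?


Shape: cube
Side s = 12.3 in
Formula: V = s^3
V = 12.3 * 12.3 * 12.3
V = 151.29 * 12.3
V = 1860.867
1860.867 in^3


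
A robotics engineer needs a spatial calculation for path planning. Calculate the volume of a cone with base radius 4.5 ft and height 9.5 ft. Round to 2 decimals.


Shape: cone
Radius r = 4.5 ft, Height h = 9.5 ft
Formula: V = (1/3) * pi * r^2 * h
r^2 = 20.25
pi * r^2 * h = pi * 20.25 * 9.5 = 192.375 * pi
V = 192.375 * pi / 3
V = 201.45
201.45 ft^3


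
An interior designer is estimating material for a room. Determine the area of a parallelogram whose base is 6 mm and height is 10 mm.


Shape: parallelogram
Base b = 6 mm, Height h = 10 mm
Formula: A = b * h
A = 6 * 10
A = 60
60 mm^2


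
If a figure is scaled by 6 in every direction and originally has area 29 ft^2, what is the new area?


Linear scale factor k = 6
Original area = 29 ft^2
Rule: under a linear scaling by k, areas scale by k^2.
k^2 = 6^2 = 36
New area = 29 * 36
New area = 1044
1044 ft^2


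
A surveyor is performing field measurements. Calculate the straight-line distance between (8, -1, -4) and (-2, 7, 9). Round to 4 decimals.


3D distance between two points
P1 = (8, -1, -4), P2 = (-2, 7, 9)
Formula: d = sqrt((x2-x1)^2 + (y2-y1)^2 + (z2-z1)^2)
dx = -2 - 8 = -10
dy = 7 - -1 = 8
dz = 9 - -4 = 13
dx^2 + dy^2 + dz^2 = 100 + 64 + 169 = 333
d = sqrt(333)
d = 18.2483
18.2483 units


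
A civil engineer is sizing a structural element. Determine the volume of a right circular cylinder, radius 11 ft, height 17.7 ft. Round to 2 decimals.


Shape: cylinder
Radius r = 11 ft, Height h = 17.7 ft
Formula: V = pi * r^2 * h
r^2 = 121
V = pi * 121 * 17.7
V = 2141.7 * pi
V = 6728.35
6728.35 ft^3


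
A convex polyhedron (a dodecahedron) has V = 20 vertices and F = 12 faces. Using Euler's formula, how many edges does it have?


Polyhedron: dodecahedron
Euler's formula for convex polyhedra: V - E + F = 2
Given: V = 20 vertices and F = 12 faces
Solve for E:
E = V + F - 2 = 20 + 12 - 2 = 30
30 edges


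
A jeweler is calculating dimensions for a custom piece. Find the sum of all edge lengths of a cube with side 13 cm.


Shape: cube
Side s = 13 cm
A cube has 12 edges, all equal.
Formula: total edge length = 12 * s
Total = 12 * 13
Total = 156
156 cm


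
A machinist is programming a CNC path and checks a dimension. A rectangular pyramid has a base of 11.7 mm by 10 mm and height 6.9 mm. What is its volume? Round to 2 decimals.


Shape: rectangular pyramid
Base: 11.7 mm x 10 mm, Height h = 6.9 mm
Formula: V = (1/3) * base_area * h
base_area = 11.7 * 10 = 117
base_area * h = 117 * 6.9 = 807.3
V = 807.3 / 3
V = 269.1
269.1 mm^3


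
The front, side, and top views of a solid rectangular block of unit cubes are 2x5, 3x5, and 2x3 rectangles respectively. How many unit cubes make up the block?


Orthographic views of a solid rectangular block:
Front view 2 x 5 -> length = 2, height = 5
Side view 3 x 5 -> width = 3, height = 5 (consistent)
Top view 2 x 3 -> confirms length = 2, width = 3
The block is 2 x 3 x 5.
Total unit cubes = 2 * 3 * 5 = 30
30 unit cubes


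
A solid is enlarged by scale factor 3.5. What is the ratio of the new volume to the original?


Linear scale factor k = 3.5
Rule: under a linear scaling by k, volumes scale by k^3.
k^3 = 3.5 * 3.5 * 3.5
k^3 = 12.25 * 3.5
k^3 = 42.875
Volume scales by a factor of 42.875.
42.875 (dimensionless)


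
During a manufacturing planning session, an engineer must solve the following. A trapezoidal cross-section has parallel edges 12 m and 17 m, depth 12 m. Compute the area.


Shape: trapezoid
Parallel sides a = 12 m, b = 17 m; Height h = 12 m
Formula: A = (a + b) * h / 2
a + b = 12 + 17 = 29
A = 29 * 12 / 2
A = 348 / 2
A = 174
174 m^2


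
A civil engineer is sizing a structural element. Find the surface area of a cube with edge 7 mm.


Shape: cube
Side s = 7 mm
A cube has 6 square faces.
Formula: SA = 6 * s^2
s^2 = 49
SA = 6 * 49
SA = 294
294 mm^2


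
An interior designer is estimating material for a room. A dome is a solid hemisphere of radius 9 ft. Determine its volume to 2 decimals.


Shape: hemisphere (half of a sphere)
Radius r = 9 ft
Formula: V = (1/2) * (4/3) * pi * r^3 = (2/3) * pi * r^3
r^3 = 729
(2/3) * 729 = 486
V = 486 * pi
V = 1526.81
1526.81 ft^3


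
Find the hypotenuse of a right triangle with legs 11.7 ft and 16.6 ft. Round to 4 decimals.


Shape: right triangle
Legs a = 11.7 ft, b = 16.6 ft
Formula: c = sqrt(a^2 + b^2)
a^2 = 136.89, b^2 = 275.56
a^2 + b^2 = 412.45
c = sqrt(412.45)
c = 20.3089
20.3089 ft


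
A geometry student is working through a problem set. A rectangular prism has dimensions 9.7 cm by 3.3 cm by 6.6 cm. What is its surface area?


Shape: rectangular prism
l = 9.7 cm, w = 3.3 cm, h = 6.6 cm
Formula: SA = 2(lw + lh + wh)
lw = 32.01, lh = 64.02, wh = 21.78
lw + lh + wh = 117.81
SA = 2 * 117.81
SA = 235.62
235.62 cm^2


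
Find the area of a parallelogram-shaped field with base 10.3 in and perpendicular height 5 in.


Shape: parallelogram
Base b = 10.3 in, Height h = 5 in
Formula: A = b * h
A = 10.3 * 5
A = 51.5
51.5 in^2


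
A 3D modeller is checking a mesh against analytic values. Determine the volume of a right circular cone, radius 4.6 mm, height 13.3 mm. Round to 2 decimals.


Shape: cone
Radius r = 4.6 mm, Height h = 13.3 mm
Formula: V = (1/3) * pi * r^2 * h
r^2 = 21.16
pi * r^2 * h = pi * 21.16 * 13.3 = 281.428 * pi
V = 281.428 * pi / 3
V = 294.71
294.71 mm^3


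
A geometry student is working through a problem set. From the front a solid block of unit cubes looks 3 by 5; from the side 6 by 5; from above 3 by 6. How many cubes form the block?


Orthographic views of a solid rectangular block:
Front view 3 x 5 -> length = 3, height = 5
Side view 6 x 5 -> width = 6, height = 5 (consistent)
Top view 3 x 6 -> confirms length = 3, width = 6
The block is 3 x 6 x 5.
Total unit cubes = 3 * 6 * 5 = 90
90 unit cubes


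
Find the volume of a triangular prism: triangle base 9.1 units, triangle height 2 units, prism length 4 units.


Shape: triangular prism
Triangle base = 9.1 units, triangle height = 2 units, prism length L = 4 units
Formula: V = (1/2 * b * h_tri) * L
Cross-section area = 0.5 * 9.1 * 2 = 9.1
V = 9.1 * 4
V = 36.4
36.4 units^3


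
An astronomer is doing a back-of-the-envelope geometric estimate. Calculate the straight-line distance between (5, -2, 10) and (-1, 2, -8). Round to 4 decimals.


3D distance between two points
P1 = (5, -2, 10), P2 = (-1, 2, -8)
Formula: d = sqrt((x2-x1)^2 + (y2-y1)^2 + (z2-z1)^2)
dx = -1 - 5 = -6
dy = 2 - -2 = 4
dz = -8 - 10 = -18
dx^2 + dy^2 + dz^2 = 36 + 16 + 324 = 376
d = sqrt(376)
d = 19.3907
19.3907 units


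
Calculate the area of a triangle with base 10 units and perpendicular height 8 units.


Shape: triangle
Base b = 10 units, Height h = 8 units
Formula: A = (1/2) * b * h
A = 0.5 * 10 * 8
A = 0.5 * 80
A = 40
40 units^2


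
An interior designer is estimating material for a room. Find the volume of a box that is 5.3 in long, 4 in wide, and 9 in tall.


Shape: rectangular prism
l = 5.3 in, w = 4 in, h = 9 in
Formula: V = l * w * h
V = 5.3 * 4 * 9
V = 21.2 * 9
V = 190.8
190.8 in^3


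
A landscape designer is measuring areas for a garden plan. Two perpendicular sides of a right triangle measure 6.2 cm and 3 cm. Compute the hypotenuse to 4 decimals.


Shape: right triangle
Legs a = 6.2 cm, b = 3 cm
Formula: c = sqrt(a^2 + b^2)
a^2 = 38.44, b^2 = 9
a^2 + b^2 = 47.44
c = sqrt(47.44)
c = 6.8877
6.8877 cm


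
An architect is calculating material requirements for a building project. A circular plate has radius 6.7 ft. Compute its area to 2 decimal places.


Shape: circle
Radius r = 6.7 ft
Formula: A = pi * r^2
r^2 = 6.7^2 = 44.89
A = pi * 44.89
A = 141.03
141.03 ft^2


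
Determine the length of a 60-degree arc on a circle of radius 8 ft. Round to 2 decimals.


Shape: circular arc
Radius r = 8 ft, Angle = 60 degrees
Formula: L = (angle/360) * 2 * pi * r
2 * pi * r = 16 * pi
L = (60/360) * 16 * pi
L = 2.666667 * pi
L = 8.38
8.38 ft


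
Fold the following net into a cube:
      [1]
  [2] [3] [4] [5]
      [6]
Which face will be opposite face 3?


Net: cross layout. Take square 3 as the base (bottom).
Fold the four squares in the horizontal row up around 3: 2 -> left, 4 -> right, 5 wraps to the top.
Fold 1 and 6 up from 3: 1 -> back, 6 -> front.
Opposite pairs are therefore: (1, 6), (2, 4), (3, 5).
Face 3 is opposite face 5.
face 5


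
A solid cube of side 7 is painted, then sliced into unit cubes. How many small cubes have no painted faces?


Large cube: 7 x 7 x 7, cut into unit cubes.
n = 7, so n - 2 = 5
Unpainted cubes form the interior (n - 2)^3 block.
(n - 2)^3 = 5^3 = 125
125 unit cubes


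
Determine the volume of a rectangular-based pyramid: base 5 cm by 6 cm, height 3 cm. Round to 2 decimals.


Shape: rectangular pyramid
Base: 5 cm x 6 cm, Height h = 3 cm
Formula: V = (1/3) * base_area * h
base_area = 5 * 6 = 30
base_area * h = 30 * 3 = 90
V = 90 / 3
V = 30
30 cm^3


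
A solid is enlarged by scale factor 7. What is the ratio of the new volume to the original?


Linear scale factor k = 7
Rule: under a linear scaling by k, volumes scale by k^3.
k^3 = 7 * 7 * 7
k^3 = 49 * 7
k^3 = 343
Volume scales by a factor of 343.
343 (dimensionless)


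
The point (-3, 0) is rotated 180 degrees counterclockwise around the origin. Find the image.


Transformation: rotation about the origin
Original point: (-3, 0)
Rule for 180 deg: (x, y) -> (-x, -y)
Apply: (-3, 0) -> (3, 0)
(3, 0)


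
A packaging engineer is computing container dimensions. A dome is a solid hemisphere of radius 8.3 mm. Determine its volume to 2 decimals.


Shape: hemisphere (half of a sphere)
Radius r = 8.3 mm
Formula: V = (1/2) * (4/3) * pi * r^3 = (2/3) * pi * r^3
r^3 = 571.787
(2/3) * 571.787 = 381.191333
V = 381.191333 * pi
V = 1197.55
1197.55 mm^3


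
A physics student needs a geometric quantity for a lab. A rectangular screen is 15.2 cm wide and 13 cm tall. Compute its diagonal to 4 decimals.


Shape: rectangle (diagonal via Pythagoras)
Sides: 15.2 cm and 13 cm
Formula: d = sqrt(l^2 + w^2)
l^2 = 231.04, w^2 = 169
l^2 + w^2 = 400.04
d = sqrt(400.04)
d = 20.001
20.001 cm


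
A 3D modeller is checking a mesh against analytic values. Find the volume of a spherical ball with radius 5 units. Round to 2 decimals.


Shape: sphere
Radius r = 5 units
Formula: V = (4/3) * pi * r^3
r^3 = 125
(4/3) * 125 = 166.666667
V = 166.666667 * pi
V = 523.6
523.6 units^3


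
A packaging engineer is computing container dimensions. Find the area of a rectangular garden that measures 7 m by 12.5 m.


Shape: rectangle
Length l = 7 m, Width w = 12.5 m
Formula: A = l * w
A = 7 * 12.5
A = 87.5
87.5 m^2


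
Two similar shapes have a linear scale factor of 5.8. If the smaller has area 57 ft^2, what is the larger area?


Linear scale factor k = 5.8
Original area = 57 ft^2
Rule: under a linear scaling by k, areas scale by k^2.
k^2 = 5.8^2 = 33.64
New area = 57 * 33.64
New area = 1917.48
1917.48 ft^2


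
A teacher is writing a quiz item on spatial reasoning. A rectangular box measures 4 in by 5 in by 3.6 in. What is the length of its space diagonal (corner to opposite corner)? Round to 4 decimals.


Shape: rectangular box (space diagonal)
l = 4 in, w = 5 in, h = 3.6 in
Visualize: the diagonal of the base, then a right triangle with that diagonal and the height.
Formula: d = sqrt(l^2 + w^2 + h^2)
l^2 + w^2 + h^2 = 16 + 25 + 12.96 = 53.96
d = sqrt(53.96)
d = 7.3457
7.3457 in


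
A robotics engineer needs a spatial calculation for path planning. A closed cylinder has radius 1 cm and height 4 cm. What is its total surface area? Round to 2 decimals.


Shape: closed cylinder
Radius r = 1 cm, Height h = 4 cm
Formula: SA = 2*pi*r^2 + 2*pi*r*h = 2*pi*r*(r + h)
r + h = 5
2 * r * (r + h) = 2 * 1 * 5 = 10
SA = 10 * pi
SA = 31.42
31.42 cm^2


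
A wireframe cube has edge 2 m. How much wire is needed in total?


Shape: cube
Side s = 2 m
A cube has 12 edges, all equal.
Formula: total edge length = 12 * s
Total = 12 * 2
Total = 24
24 m


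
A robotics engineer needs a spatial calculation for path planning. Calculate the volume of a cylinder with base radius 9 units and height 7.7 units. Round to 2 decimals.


Shape: cylinder
Radius r = 9 units, Height h = 7.7 units
Formula: V = pi * r^2 * h
r^2 = 81
V = pi * 81 * 7.7
V = 623.7 * pi
V = 1959.41
1959.41 units^3


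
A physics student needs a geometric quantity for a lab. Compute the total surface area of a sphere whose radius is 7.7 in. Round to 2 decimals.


Shape: sphere
Radius r = 7.7 in
Formula: SA = 4 * pi * r^2
r^2 = 59.29
SA = 4 * pi * 59.29
SA = 237.16 * pi
SA = 745.06
745.06 in^2


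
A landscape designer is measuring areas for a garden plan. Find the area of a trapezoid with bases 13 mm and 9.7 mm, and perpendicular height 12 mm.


Shape: trapezoid
Parallel sides a = 13 mm, b = 9.7 mm; Height h = 12 mm
Formula: A = (a + b) * h / 2
a + b = 13 + 9.7 = 22.7
A = 22.7 * 12 / 2
A = 272.4 / 2
A = 136.2
136.2 mm^2


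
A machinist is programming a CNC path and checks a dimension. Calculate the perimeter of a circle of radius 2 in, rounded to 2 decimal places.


Shape: circle
Radius r = 2 in
Formula: C = 2 * pi * r
C = 2 * pi * 2
C = 4 * pi
C = 12.57
12.57 in


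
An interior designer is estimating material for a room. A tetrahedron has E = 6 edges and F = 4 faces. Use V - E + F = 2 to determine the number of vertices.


Polyhedron: tetrahedron
Euler's formula for convex polyhedra: V - E + F = 2
Given: E = 6 edges and F = 4 faces
Solve for V:
V = 2 + E - F = 2 + 6 - 4 = 4
4 vertices


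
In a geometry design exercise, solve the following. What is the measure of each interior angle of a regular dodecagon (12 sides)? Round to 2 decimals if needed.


Shape: regular dodecagon (12 sides)
Formula: interior angle = (n - 2) * 180 / n
(n - 2) = 10
(n - 2) * 180 = 1800
angle = 1800 / 12
angle = 150
150 degrees


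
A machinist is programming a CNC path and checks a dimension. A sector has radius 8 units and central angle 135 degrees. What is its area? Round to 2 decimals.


Shape: circular sector
Radius r = 8 units, Angle = 135 degrees
Formula: A = (angle/360) * pi * r^2
r^2 = 64
Fraction of circle = 135/360
A = (135/360) * pi * 64
A = 24 * pi
A = 75.4
75.4 units^2


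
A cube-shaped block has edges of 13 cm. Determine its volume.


Shape: cube
Side s = 13 cm
Formula: V = s^3
V = 13 * 13 * 13
V = 169 * 13
V = 2197
2197 cm^3


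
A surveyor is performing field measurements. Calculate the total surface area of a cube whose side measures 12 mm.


Shape: cube
Side s = 12 mm
A cube has 6 square faces.
Formula: SA = 6 * s^2
s^2 = 144
SA = 6 * 144
SA = 864
864 mm^2


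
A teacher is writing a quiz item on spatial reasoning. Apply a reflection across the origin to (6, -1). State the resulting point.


Transformation: reflection
Original point: (6, -1)
Rule for reflection through the origin: (x, y) -> (-x, -y)
Apply: (6, -1) -> (-6, 1)
(-6, 1)


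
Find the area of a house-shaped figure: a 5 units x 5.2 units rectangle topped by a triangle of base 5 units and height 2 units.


Composite shape: rectangle + triangle
Rectangle area = 5 * 5.2 = 26
Triangle area = 0.5 * 5 * 2 = 5
Total = 26 + 5
Total = 31
31 units^2


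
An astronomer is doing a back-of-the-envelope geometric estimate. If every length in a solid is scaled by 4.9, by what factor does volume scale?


Linear scale factor k = 4.9
Rule: under a linear scaling by k, volumes scale by k^3.
k^3 = 4.9 * 4.9 * 4.9
k^3 = 24.01 * 4.9
k^3 = 117.649
Volume scales by a factor of 117.649.
117.649 (dimensionless)


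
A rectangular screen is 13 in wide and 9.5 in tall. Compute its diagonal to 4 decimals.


Shape: rectangle (diagonal via Pythagoras)
Sides: 13 in and 9.5 in
Formula: d = sqrt(l^2 + w^2)
l^2 = 169, w^2 = 90.25
l^2 + w^2 = 259.25
d = sqrt(259.25)
d = 16.1012
16.1012 in


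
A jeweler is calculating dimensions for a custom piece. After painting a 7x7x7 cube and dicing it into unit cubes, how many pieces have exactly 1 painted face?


Large cube: 7 x 7 x 7, cut into unit cubes.
n = 7, so n - 2 = 5
Cubes with 1 painted face lie in the interior of each face.
A cube has 6 faces; each contributes (n - 2)^2 = 25 such cubes.
Count = 6 * 25 = 150
150 unit cubes


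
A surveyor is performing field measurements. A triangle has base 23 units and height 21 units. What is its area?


Shape: triangle
Base b = 23 units, Height h = 21 units
Formula: A = (1/2) * b * h
A = 0.5 * 23 * 21
A = 0.5 * 483
A = 241.5
241.5 units^2


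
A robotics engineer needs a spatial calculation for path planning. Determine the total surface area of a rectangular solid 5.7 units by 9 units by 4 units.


Shape: rectangular prism
l = 5.7 units, w = 9 units, h = 4 units
Formula: SA = 2(lw + lh + wh)
lw = 51.3, lh = 22.8, wh = 36
lw + lh + wh = 110.1
SA = 2 * 110.1
SA = 220.2
220.2 units^2


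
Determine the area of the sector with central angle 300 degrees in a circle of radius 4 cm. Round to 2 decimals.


Shape: circular sector
Radius r = 4 cm, Angle = 300 degrees
Formula: A = (angle/360) * pi * r^2
r^2 = 16
Fraction of circle = 300/360
A = (300/360) * pi * 16
A = 13.333333 * pi
A = 41.89
41.89 cm^2


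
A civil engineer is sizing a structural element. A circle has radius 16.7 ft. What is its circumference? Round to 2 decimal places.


Shape: circle
Radius r = 16.7 ft
Formula: C = 2 * pi * r
C = 2 * pi * 16.7
C = 33.4 * pi
C = 104.93
104.93 ft


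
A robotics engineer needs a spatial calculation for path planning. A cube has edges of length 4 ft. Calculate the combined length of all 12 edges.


Shape: cube
Side s = 4 ft
A cube has 12 edges, all equal.
Formula: total edge length = 12 * s
Total = 12 * 4
Total = 48
48 ft


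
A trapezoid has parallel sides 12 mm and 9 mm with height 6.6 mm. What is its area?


Shape: trapezoid
Parallel sides a = 12 mm, b = 9 mm; Height h = 6.6 mm
Formula: A = (a + b) * h / 2
a + b = 12 + 9 = 21
A = 21 * 6.6 / 2
A = 138.6 / 2
A = 69.3
69.3 mm^2


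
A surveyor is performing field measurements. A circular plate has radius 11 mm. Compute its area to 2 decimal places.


Shape: circle
Radius r = 11 mm
Formula: A = pi * r^2
r^2 = 11^2 = 121
A = pi * 121
A = 380.13
380.13 mm^2


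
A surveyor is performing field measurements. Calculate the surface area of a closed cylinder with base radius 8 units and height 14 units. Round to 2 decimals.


Shape: closed cylinder
Radius r = 8 units, Height h = 14 units
Formula: SA = 2*pi*r^2 + 2*pi*r*h = 2*pi*r*(r + h)
r + h = 22
2 * r * (r + h) = 2 * 8 * 22 = 352
SA = 352 * pi
SA = 1105.84
1105.84 units^2


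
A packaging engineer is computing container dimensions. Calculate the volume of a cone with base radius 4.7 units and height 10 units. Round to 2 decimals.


Shape: cone
Radius r = 4.7 units, Height h = 10 units
Formula: V = (1/3) * pi * r^2 * h
r^2 = 22.09
pi * r^2 * h = pi * 22.09 * 10 = 220.9 * pi
V = 220.9 * pi / 3
V = 231.33
231.33 units^3


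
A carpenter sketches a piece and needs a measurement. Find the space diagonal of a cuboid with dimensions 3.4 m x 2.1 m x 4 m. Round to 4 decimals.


Shape: rectangular box (space diagonal)
l = 3.4 m, w = 2.1 m, h = 4 m
Visualize: the diagonal of the base, then a right triangle with that diagonal and the height.
Formula: d = sqrt(l^2 + w^2 + h^2)
l^2 + w^2 + h^2 = 11.56 + 4.41 + 16 = 31.97
d = sqrt(31.97)
d = 5.6542
5.6542 m


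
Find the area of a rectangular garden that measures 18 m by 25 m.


Shape: rectangle
Length l = 18 m, Width w = 25 m
Formula: A = l * w
A = 18 * 25
A = 450
450 m^2


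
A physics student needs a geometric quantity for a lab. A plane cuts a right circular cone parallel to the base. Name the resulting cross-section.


Solid: right circular cone
Cutting plane: parallel to the base
Visualize the intersection of the plane with the solid's surface.
The boundary of the cut region is a circle.
circle


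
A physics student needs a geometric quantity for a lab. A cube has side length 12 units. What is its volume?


Shape: cube
Side s = 12 units
Formula: V = s^3
V = 12 * 12 * 12
V = 144 * 12
V = 1728
1728 units^3


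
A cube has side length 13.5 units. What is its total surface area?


Shape: cube
Side s = 13.5 units
A cube has 6 square faces.
Formula: SA = 6 * s^2
s^2 = 182.25
SA = 6 * 182.25
SA = 1093.5
1093.5 units^2


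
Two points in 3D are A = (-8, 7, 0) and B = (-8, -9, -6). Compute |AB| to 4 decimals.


3D distance between two points
P1 = (-8, 7, 0), P2 = (-8, -9, -6)
Formula: d = sqrt((x2-x1)^2 + (y2-y1)^2 + (z2-z1)^2)
dx = -8 - -8 = 0
dy = -9 - 7 = -16
dz = -6 - 0 = -6
dx^2 + dy^2 + dz^2 = 0 + 256 + 36 = 292
d = sqrt(292)
d = 17.088
17.088 units


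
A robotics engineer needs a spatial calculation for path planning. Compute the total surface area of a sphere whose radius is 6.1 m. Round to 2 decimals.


Shape: sphere
Radius r = 6.1 m
Formula: SA = 4 * pi * r^2
r^2 = 37.21
SA = 4 * pi * 37.21
SA = 148.84 * pi
SA = 467.59
467.59 m^2


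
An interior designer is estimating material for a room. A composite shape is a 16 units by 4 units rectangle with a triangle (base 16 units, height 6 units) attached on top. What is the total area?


Composite shape: rectangle + triangle
Rectangle area = 16 * 4 = 64
Triangle area = 0.5 * 16 * 6 = 48
Total = 64 + 48
Total = 112
112 units^2


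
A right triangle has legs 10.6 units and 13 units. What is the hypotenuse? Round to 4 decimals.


Shape: right triangle
Legs a = 10.6 units, b = 13 units
Formula: c = sqrt(a^2 + b^2)
a^2 = 112.36, b^2 = 169
a^2 + b^2 = 281.36
c = sqrt(281.36)
c = 16.7738
16.7738 units


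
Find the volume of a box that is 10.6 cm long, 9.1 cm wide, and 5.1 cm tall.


Shape: rectangular prism
l = 10.6 cm, w = 9.1 cm, h = 5.1 cm
Formula: V = l * w * h
V = 10.6 * 9.1 * 5.1
V = 96.46 * 5.1
V = 491.946
491.946 cm^3


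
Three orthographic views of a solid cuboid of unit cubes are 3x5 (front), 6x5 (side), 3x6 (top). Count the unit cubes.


Orthographic views of a solid rectangular block:
Front view 3 x 5 -> length = 3, height = 5
Side view 6 x 5 -> width = 6, height = 5 (consistent)
Top view 3 x 6 -> confirms length = 3, width = 6
The block is 3 x 6 x 5.
Total unit cubes = 3 * 6 * 5 = 90
90 unit cubes


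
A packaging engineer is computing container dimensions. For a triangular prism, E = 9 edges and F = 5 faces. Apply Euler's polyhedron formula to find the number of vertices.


Polyhedron: triangular prism
Euler's formula for convex polyhedra: V - E + F = 2
Given: E = 9 edges and F = 5 faces
Solve for V:
V = 2 + E - F = 2 + 9 - 5 = 6
6 vertices


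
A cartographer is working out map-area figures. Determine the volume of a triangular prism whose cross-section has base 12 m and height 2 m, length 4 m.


Shape: triangular prism
Triangle base = 12 m, triangle height = 2 m, prism length L = 4 m
Formula: V = (1/2 * b * h_tri) * L
Cross-section area = 0.5 * 12 * 2 = 12
V = 12 * 4
V = 48
48 m^3


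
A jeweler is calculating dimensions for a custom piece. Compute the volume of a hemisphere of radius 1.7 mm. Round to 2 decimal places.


Shape: hemisphere (half of a sphere)
Radius r = 1.7 mm
Formula: V = (1/2) * (4/3) * pi * r^3 = (2/3) * pi * r^3
r^3 = 4.913
(2/3) * 4.913 = 3.275333
V = 3.275333 * pi
V = 10.29
10.29 mm^3


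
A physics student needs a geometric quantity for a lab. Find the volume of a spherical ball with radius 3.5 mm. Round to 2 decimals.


Shape: sphere
Radius r = 3.5 mm
Formula: V = (4/3) * pi * r^3
r^3 = 42.875
(4/3) * 42.875 = 57.166667
V = 57.166667 * pi
V = 179.59
179.59 mm^3


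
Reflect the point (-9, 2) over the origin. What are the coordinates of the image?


Transformation: reflection
Original point: (-9, 2)
Rule for reflection through the origin: (x, y) -> (-x, -y)
Apply: (-9, 2) -> (9, -2)
(9, -2)


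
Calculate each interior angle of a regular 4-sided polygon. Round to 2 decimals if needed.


Shape: regular square (4 sides)
Formula: interior angle = (n - 2) * 180 / n
(n - 2) = 2
(n - 2) * 180 = 360
angle = 360 / 4
angle = 90
90 degrees


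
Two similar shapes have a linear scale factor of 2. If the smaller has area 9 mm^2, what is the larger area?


Linear scale factor k = 2
Original area = 9 mm^2
Rule: under a linear scaling by k, areas scale by k^2.
k^2 = 2^2 = 4
New area = 9 * 4
New area = 36
36 mm^2


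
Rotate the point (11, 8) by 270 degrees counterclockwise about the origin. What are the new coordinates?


Transformation: rotation about the origin
Original point: (11, 8)
Rule for 270 deg counterclockwise: (x, y) -> (y, -x)
Apply: (11, 8) -> (8, -11)
(8, -11)


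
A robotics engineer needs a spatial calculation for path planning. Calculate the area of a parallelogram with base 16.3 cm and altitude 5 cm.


Shape: parallelogram
Base b = 16.3 cm, Height h = 5 cm
Formula: A = b * h
A = 16.3 * 5
A = 81.5
81.5 cm^2


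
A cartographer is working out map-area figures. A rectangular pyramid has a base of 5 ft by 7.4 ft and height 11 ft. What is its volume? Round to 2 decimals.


Shape: rectangular pyramid
Base: 5 ft x 7.4 ft, Height h = 11 ft
Formula: V = (1/3) * base_area * h
base_area = 5 * 7.4 = 37
base_area * h = 37 * 11 = 407
V = 407 / 3
V = 135.67
135.67 ft^3


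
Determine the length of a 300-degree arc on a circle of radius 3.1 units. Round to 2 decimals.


Shape: circular arc
Radius r = 3.1 units, Angle = 300 degrees
Formula: L = (angle/360) * 2 * pi * r
2 * pi * r = 6.2 * pi
L = (300/360) * 6.2 * pi
L = 5.166667 * pi
L = 16.23
16.23 units


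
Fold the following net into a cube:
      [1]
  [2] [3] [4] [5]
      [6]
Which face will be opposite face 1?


Net: cross layout. Take square 3 as the base (bottom).
Fold the four squares in the horizontal row up around 3: 2 -> left, 4 -> right, 5 wraps to the top.
Fold 1 and 6 up from 3: 1 -> back, 6 -> front.
Opposite pairs are therefore: (1, 6), (2, 4), (3, 5).
Face 1 is opposite face 6.
face 6


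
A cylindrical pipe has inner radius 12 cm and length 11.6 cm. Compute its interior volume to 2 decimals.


Shape: cylinder
Radius r = 12 cm, Height h = 11.6 cm
Formula: V = pi * r^2 * h
r^2 = 144
V = pi * 144 * 11.6
V = 1670.4 * pi
V = 5247.72
5247.72 cm^3


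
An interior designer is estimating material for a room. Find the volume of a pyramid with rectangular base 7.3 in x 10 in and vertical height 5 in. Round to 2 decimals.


Shape: rectangular pyramid
Base: 7.3 in x 10 in, Height h = 5 in
Formula: V = (1/3) * base_area * h
base_area = 7.3 * 10 = 73
base_area * h = 73 * 5 = 365
V = 365 / 3
V = 121.67
121.67 in^3
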